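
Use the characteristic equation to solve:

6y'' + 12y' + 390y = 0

Characteristic equation: 6r² + 12r + 390 = 0
Divide by 6: r² + 2r + 65 = 0
Roots: r = -1 ± 8i (complex conjugates)
General solution: y = e^(-x)(C₁cos(8x) + C₂sin(8x))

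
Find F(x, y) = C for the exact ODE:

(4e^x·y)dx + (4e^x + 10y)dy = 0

Verify exactness: ∂M/∂y = ∂N/∂x ✓
Find F(x,y) such that ∂F/∂x = M, ∂F/∂y = N
Solution: 4e^x·y + 5y² = C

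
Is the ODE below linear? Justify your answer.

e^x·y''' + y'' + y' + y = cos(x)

Yes. Linear (y and its derivatives appear to the first power only, no products of y terms)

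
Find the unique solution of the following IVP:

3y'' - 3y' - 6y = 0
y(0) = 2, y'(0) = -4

General solution: y = C₁e^(2x) + C₂e^(-x)
Applying ICs: C₁ = -2/3, C₂ = 8/3
Particular solution: y = -(2/3)e^(2x) + (8/3)e^(-x)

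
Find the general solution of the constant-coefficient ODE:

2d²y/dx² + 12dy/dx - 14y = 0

Characteristic equation: 2r² + 12r - 14 = 0
Divide by 2: r² + 6r - 7 = 0
Roots: r = 1, -7 (distinct real)
General solution: y = C₁e^x + C₂e^(-7x)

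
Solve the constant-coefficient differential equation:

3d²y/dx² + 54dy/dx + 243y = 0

Characteristic equation: 3r² + 54r + 243 = 0
Divide by 3: r² + 18r + 81 = 0
Factored: (r + 9)² = 0
Repeated root: r = -9
General solution: y = (C₁ + C₂x)e^(-9x)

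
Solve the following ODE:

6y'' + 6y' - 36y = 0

Characteristic equation: 6r² + 6r - 36 = 0
Divide by 6: r² + r - 6 = 0
Roots: r = 2, -3 (distinct real)
General solution: y = C₁e^(2x) + C₂e^(-3x)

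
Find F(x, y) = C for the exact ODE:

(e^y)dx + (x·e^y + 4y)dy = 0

Verify exactness: ∂M/∂y = ∂N/∂x ✓
Find F(x,y) such that ∂F/∂x = M, ∂F/∂y = N
Solution: x·e^y + 2y² = C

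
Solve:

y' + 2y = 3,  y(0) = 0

General solution: y = 3/2 + Ce^(-2x)
Applying y(0) = 0: C = 0 - 3/2 = -3/2
Particular solution: y = 3/2 - (3/2)e^(-2x)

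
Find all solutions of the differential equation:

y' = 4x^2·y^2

Separating variables and integrating:
-1/y = 4x^3/3 + C

General solution: y^-1 = (-4/3)x^3 + C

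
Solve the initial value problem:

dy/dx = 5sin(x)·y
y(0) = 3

General solution: y = Ce^(-5cos(x))
Applying IC y(0) = 3:
Particular solution: y = 3e^(5(1-cos(x)))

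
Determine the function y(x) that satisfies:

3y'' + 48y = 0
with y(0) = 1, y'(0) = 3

General solution: y = C₁cos(4x) + C₂sin(4x)
Complex roots r = ±4i
Applying ICs: C₁ = 1, C₂ = 3/4
Particular solution: y = cos(4x) + (3/4)sin(4x)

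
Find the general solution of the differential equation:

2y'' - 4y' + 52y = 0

Characteristic equation: 2r² - 4r + 52 = 0
Divide by 2: r² - 2r + 26 = 0
Roots: r = 1 ± 5i (complex conjugates)
General solution: y = e^x(C₁cos(5x) + C₂sin(5x))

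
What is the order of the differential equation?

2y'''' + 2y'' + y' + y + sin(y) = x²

The order is 4 (highest derivative is of order 4).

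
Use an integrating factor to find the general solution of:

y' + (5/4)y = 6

Using integrating factor method:

General solution: y = 24/5 + Ce^(-5x/4)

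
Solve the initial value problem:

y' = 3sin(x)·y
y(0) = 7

General solution: y = Ce^(-3cos(x))
Applying IC y(0) = 7:
Particular solution: y = 7e^(3(1-cos(x)))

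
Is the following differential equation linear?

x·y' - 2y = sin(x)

Yes. Linear (y and its derivatives appear to the first power only, no products of y terms)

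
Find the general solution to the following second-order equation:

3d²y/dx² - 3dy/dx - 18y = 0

Characteristic equation: 3r² - 3r - 18 = 0
Divide by 3: r² - r - 6 = 0
Roots: r = 3, -2 (distinct real)
General solution: y = C₁e^(3x) + C₂e^(-2x)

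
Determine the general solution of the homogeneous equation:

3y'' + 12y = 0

Characteristic equation: 3r² + 12 = 0
Divide by 3: r² + 4 = 0
Roots: r = ±2i (complex conjugates)
General solution: y = C₁cos(2x) + C₂sin(2x)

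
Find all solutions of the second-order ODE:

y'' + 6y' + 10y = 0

Characteristic equation: r² + 6r + 10 = 0
Roots: r = -3 ± i (complex conjugates)
General solution: y = e^(-3x)(C₁cos(x) + C₂sin(x))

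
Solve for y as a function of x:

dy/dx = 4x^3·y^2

Separating variables and integrating:
-1/y = x^4 + C

General solution: y^-1 = -x^4 + C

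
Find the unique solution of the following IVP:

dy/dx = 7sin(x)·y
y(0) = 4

General solution: y = Ce^(-7cos(x))
Applying IC y(0) = 4:
Particular solution: y = 4e^(7(1-cos(x)))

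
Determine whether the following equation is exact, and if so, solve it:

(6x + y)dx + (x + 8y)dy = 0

Verify exactness: ∂M/∂y = ∂N/∂x ✓
Find F(x,y) such that ∂F/∂x = M, ∂F/∂y = N
Solution: 3x² + xy + 4y² = C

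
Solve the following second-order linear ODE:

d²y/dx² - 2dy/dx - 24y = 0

Characteristic equation: r² - 2r - 24 = 0
Roots: r = 6, -4 (distinct real)
General solution: y = C₁e^(6x) + C₂e^(-4x)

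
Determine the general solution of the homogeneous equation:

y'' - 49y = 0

Characteristic equation: r² - 49 = 0
Roots: r = 7, -7 (distinct real)
General solution: y = C₁e^(7x) + C₂e^(-7x)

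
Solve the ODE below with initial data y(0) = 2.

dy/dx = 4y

General solution: y = Ce^(4x)
Applying IC y(0) = 2:
Particular solution: y = 2e^(4x)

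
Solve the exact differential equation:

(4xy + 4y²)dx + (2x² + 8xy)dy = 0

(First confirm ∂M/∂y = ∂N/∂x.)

Verify exactness: ∂M/∂y = ∂N/∂x ✓
Find F(x,y) such that ∂F/∂x = M, ∂F/∂y = N
Solution: 2x²y + 4xy² = C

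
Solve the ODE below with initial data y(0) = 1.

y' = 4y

General solution: y = Ce^(4x)
Applying IC y(0) = 1:
Particular solution: y = e^(4x)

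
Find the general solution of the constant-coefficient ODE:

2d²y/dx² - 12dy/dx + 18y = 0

Characteristic equation: 2r² - 12r + 18 = 0
Divide by 2: r² - 6r + 9 = 0
Factored: (r - 3)² = 0
Repeated root: r = 3
General solution: y = (C₁ + C₂x)e^(3x)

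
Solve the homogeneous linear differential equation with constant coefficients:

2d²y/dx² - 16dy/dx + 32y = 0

Characteristic equation: 2r² - 16r + 32 = 0
Divide by 2: r² - 8r + 16 = 0
Factored: (r - 4)² = 0
Repeated root: r = 4
General solution: y = (C₁ + C₂x)e^(4x)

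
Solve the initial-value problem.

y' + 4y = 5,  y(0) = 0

General solution: y = 5/4 + Ce^(-4x)
Applying y(0) = 0: C = 0 - 5/4 = -5/4
Particular solution: y = 5/4 - (5/4)e^(-4x)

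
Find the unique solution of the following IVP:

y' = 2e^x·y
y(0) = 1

General solution: y = Ce^(2e^x)
Applying IC y(0) = 1:
Particular solution: y = e^(2(e^x - 1))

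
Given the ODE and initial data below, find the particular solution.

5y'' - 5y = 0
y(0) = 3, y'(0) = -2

General solution: y = C₁e^x + C₂e^(-x)
Applying ICs: C₁ = 1/2, C₂ = 5/2
Particular solution: y = (1/2)e^x + (5/2)e^(-x)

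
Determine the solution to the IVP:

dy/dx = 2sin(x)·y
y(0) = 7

General solution: y = Ce^(-2cos(x))
Applying IC y(0) = 7:
Particular solution: y = 7e^(2(1-cos(x)))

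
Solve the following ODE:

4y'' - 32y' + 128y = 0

Characteristic equation: 4r² - 32r + 128 = 0
Divide by 4: r² - 8r + 32 = 0
Roots: r = 4 ± 4i (complex conjugates)
General solution: y = e^(4x)(C₁cos(4x) + C₂sin(4x))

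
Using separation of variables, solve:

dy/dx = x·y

Separating variables and integrating:
ln|y| = x^2/2 + C

General solution: y = Ce^(x^2/2)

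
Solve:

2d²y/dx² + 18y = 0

Characteristic equation: 2r² + 18 = 0
Divide by 2: r² + 9 = 0
Roots: r = ±3i (complex conjugates)
General solution: y = C₁cos(3x) + C₂sin(3x)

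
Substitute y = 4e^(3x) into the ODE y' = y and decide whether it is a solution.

Verification:
y = 4e^(3x)
y' = 12e^(3x)
But y = 4e^(3x)
y' ≠ y — the derivative does not match

No, it is not a solution.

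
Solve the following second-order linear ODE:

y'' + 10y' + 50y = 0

Characteristic equation: r² + 10r + 50 = 0
Roots: r = -5 ± 5i (complex conjugates)
General solution: y = e^(-5x)(C₁cos(5x) + C₂sin(5x))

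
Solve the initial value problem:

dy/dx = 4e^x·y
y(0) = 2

General solution: y = Ce^(4e^x)
Applying IC y(0) = 2:
Particular solution: y = 2e^(4(e^x - 1))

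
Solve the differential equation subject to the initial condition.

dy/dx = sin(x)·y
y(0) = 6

General solution: y = Ce^(-cos(x))
Applying IC y(0) = 6:
Particular solution: y = 6e^(1-cos(x))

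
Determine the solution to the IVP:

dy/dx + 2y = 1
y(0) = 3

General solution: y = 1/2 + Ce^(-2x)
Applying y(0) = 3: C = 3 - 1/2 = 5/2
Particular solution: y = 1/2 + (5/2)e^(-2x)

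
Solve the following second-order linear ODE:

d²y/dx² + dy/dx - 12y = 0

Characteristic equation: r² + r - 12 = 0
Roots: r = 3, -4 (distinct real)
General solution: y = C₁e^(3x) + C₂e^(-4x)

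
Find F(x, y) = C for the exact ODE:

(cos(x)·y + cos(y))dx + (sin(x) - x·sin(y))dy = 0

Verify exactness: ∂M/∂y = ∂N/∂x ✓
Find F(x,y) such that ∂F/∂x = M, ∂F/∂y = N
Solution: sin(x)·y + x·cos(y) = C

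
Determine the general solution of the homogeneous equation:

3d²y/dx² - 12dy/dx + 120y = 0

Characteristic equation: 3r² - 12r + 120 = 0
Divide by 3: r² - 4r + 40 = 0
Roots: r = 2 ± 6i (complex conjugates)
General solution: y = e^(2x)(C₁cos(6x) + C₂sin(6x))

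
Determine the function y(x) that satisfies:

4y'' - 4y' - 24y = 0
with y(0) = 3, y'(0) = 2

General solution: y = C₁e^(3x) + C₂e^(-2x)
Applying ICs: C₁ = 8/5, C₂ = 7/5
Particular solution: y = (8/5)e^(3x) + (7/5)e^(-2x)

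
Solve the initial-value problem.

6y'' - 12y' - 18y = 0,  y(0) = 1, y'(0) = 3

General solution: y = C₁e^(3x) + C₂e^(-x)
Applying ICs: C₁ = 1, C₂ = 0
Particular solution: y = e^(3x)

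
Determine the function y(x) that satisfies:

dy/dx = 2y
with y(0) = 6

General solution: y = Ce^(2x)
Applying IC y(0) = 6:
Particular solution: y = 6e^(2x)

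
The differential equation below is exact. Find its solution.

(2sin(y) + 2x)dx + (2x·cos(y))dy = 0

Verify exactness: ∂M/∂y = ∂N/∂x ✓
Find F(x,y) such that ∂F/∂x = M, ∂F/∂y = N
Solution: 2x·sin(y) + x² = C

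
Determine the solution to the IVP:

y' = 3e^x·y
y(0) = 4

General solution: y = Ce^(3e^x)
Applying IC y(0) = 4:
Particular solution: y = 4e^(3(e^x - 1))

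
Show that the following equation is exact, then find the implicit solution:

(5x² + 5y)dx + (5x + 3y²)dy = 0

Verify exactness: ∂M/∂y = ∂N/∂x ✓
Find F(x,y) such that ∂F/∂x = M, ∂F/∂y = N
Solution: 5x³/3 + 5xy + y³ = C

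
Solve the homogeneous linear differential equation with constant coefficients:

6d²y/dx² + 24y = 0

Characteristic equation: 6r² + 24 = 0
Divide by 6: r² + 4 = 0
Roots: r = ±2i (complex conjugates)
General solution: y = C₁cos(2x) + C₂sin(2x)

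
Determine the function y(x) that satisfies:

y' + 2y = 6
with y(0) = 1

General solution: y = 3 + Ce^(-2x)
Applying y(0) = 1: C = 1 - 3 = -2
Particular solution: y = 3 - 2e^(-2x)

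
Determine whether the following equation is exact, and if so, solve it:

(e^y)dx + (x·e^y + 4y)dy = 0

Verify exactness: ∂M/∂y = ∂N/∂x ✓
Find F(x,y) such that ∂F/∂x = M, ∂F/∂y = N
Solution: x·e^y + 2y² = C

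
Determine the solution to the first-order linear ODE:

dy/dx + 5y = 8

Using integrating factor method:

General solution: y = 8/5 + Ce^(-5x)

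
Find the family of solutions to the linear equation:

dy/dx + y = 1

Using integrating factor method:

General solution: y = 1 + Ce^(-x)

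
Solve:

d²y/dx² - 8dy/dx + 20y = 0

Characteristic equation: r² - 8r + 20 = 0
Roots: r = 4 ± 2i (complex conjugates)
General solution: y = e^(4x)(C₁cos(2x) + C₂sin(2x))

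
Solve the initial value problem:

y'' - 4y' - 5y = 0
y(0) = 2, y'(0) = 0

General solution: y = C₁e^(5x) + C₂e^(-x)
Applying ICs: C₁ = 1/3, C₂ = 5/3
Particular solution: y = (1/3)e^(5x) + (5/3)e^(-x)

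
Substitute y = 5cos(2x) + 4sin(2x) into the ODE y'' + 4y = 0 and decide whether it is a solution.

Verification:
y'' = -20cos(2x) - 16sin(2x)
y'' + 4y = 0 ✓

Yes, it is a solution.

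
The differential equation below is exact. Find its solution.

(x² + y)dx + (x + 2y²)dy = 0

Verify exactness: ∂M/∂y = ∂N/∂x ✓
Find F(x,y) such that ∂F/∂x = M, ∂F/∂y = N
Solution: x³/3 + xy + 2y³/3 = C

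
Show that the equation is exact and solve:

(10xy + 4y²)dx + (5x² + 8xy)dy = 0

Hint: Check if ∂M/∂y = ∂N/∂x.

Verify exactness: ∂M/∂y = ∂N/∂x ✓
Find F(x,y) such that ∂F/∂x = M, ∂F/∂y = N
Solution: 5x²y + 4xy² = C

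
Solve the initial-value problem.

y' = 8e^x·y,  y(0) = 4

General solution: y = Ce^(8e^x)
Applying IC y(0) = 4:
Particular solution: y = 4e^(8(e^x - 1))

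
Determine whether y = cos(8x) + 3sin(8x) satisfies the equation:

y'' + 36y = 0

Verification:
y'' = -64cos(8x) - 192sin(8x)
y'' + 36y ≠ 0 (frequency mismatch: got 64 instead of 36)

No, it is not a solution.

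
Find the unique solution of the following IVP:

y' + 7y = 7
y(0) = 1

General solution: y = 1 + Ce^(-7x)
Applying y(0) = 1: C = 1 - 1 = 0
Particular solution: y = 1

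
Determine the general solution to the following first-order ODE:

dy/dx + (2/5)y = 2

Using integrating factor method:

General solution: y = 5 + Ce^(-2x/5)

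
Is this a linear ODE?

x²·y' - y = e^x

Yes. Linear (y and its derivatives appear to the first power only, no products of y terms)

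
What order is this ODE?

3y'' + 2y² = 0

The order is 2 (highest derivative is of order 2).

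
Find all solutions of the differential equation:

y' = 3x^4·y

Separating variables and integrating:
ln|y| = 3x^5/5 + C

General solution: y = Ce^(3x^5/5)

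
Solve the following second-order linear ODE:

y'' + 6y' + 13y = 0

Characteristic equation: r² + 6r + 13 = 0
Roots: r = -3 ± 2i (complex conjugates)
General solution: y = e^(-3x)(C₁cos(2x) + C₂sin(2x))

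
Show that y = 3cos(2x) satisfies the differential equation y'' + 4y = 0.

Verification:
y'' = -12cos(2x)
y'' + 4y = 0 ✓

Yes, it is a solution.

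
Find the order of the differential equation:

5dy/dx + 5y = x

The order is 1 (highest derivative is of order 1).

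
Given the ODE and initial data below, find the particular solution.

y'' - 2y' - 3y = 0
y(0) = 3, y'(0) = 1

General solution: y = C₁e^(3x) + C₂e^(-x)
Applying ICs: C₁ = 1, C₂ = 2
Particular solution: y = e^(3x) + 2e^(-x)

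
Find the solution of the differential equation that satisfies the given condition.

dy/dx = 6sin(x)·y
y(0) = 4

General solution: y = Ce^(-6cos(x))
Applying IC y(0) = 4:
Particular solution: y = 4e^(6(1-cos(x)))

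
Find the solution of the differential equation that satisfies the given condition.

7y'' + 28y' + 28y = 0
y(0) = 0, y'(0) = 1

General solution: y = (C₁ + C₂x)e^(-2x)
Repeated root r = -2
Applying ICs: C₁ = 0, C₂ = 1
Particular solution: y = xe^(-2x)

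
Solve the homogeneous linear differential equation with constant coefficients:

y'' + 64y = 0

Characteristic equation: r² + 64 = 0
Roots: r = ±8i (complex conjugates)
General solution: y = C₁cos(8x) + C₂sin(8x)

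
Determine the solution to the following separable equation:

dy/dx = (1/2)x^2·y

Separating variables and integrating:
ln|y| = x^3/6 + C

General solution: y = Ce^(x^3/6)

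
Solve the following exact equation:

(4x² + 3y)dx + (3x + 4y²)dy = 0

Verify exactness: ∂M/∂y = ∂N/∂x ✓
Find F(x,y) such that ∂F/∂x = M, ∂F/∂y = N
Solution: 4x³/3 + 3xy + 4y³/3 = C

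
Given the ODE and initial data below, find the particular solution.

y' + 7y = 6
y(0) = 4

General solution: y = 6/7 + Ce^(-7x)
Applying y(0) = 4: C = 4 - 6/7 = 22/7
Particular solution: y = 6/7 + (22/7)e^(-7x)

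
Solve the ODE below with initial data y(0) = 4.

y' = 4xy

General solution: y = Ce^(2x²)
Applying IC y(0) = 4:
Particular solution: y = 4e^(2x²)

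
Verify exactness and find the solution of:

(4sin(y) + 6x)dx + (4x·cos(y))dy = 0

Verify exactness: ∂M/∂y = ∂N/∂x ✓
Find F(x,y) such that ∂F/∂x = M, ∂F/∂y = N
Solution: 4x·sin(y) + 3x² = C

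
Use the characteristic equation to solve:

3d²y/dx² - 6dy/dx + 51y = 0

Characteristic equation: 3r² - 6r + 51 = 0
Divide by 3: r² - 2r + 17 = 0
Roots: r = 1 ± 4i (complex conjugates)
General solution: y = e^x(C₁cos(4x) + C₂sin(4x))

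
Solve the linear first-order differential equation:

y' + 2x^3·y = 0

Using integrating factor method:

General solution: y = Ce^(-x^4/2)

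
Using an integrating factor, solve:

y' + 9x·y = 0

Using integrating factor method:

General solution: y = Ce^(-9x^2/2)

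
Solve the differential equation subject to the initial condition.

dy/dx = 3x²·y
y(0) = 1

General solution: y = Ce^(x³)
Applying IC y(0) = 1:
Particular solution: y = e^(x³)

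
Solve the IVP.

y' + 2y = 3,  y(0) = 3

General solution: y = 3/2 + Ce^(-2x)
Applying y(0) = 3: C = 3 - 3/2 = 3/2
Particular solution: y = 3/2 + (3/2)e^(-2x)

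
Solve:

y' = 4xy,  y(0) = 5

General solution: y = Ce^(2x²)
Applying IC y(0) = 5:
Particular solution: y = 5e^(2x²)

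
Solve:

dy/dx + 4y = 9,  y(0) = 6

General solution: y = 9/4 + Ce^(-4x)
Applying y(0) = 6: C = 6 - 9/4 = 15/4
Particular solution: y = 9/4 + (15/4)e^(-4x)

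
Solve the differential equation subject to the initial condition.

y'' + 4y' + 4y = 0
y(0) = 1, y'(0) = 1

General solution: y = (C₁ + C₂x)e^(-2x)
Repeated root r = -2
Applying ICs: C₁ = 1, C₂ = 3
Particular solution: y = (1 + 3x)e^(-2x)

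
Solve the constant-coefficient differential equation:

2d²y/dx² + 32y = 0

Characteristic equation: 2r² + 32 = 0
Divide by 2: r² + 16 = 0
Roots: r = ±4i (complex conjugates)
General solution: y = C₁cos(4x) + C₂sin(4x)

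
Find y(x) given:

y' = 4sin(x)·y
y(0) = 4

General solution: y = Ce^(-4cos(x))
Applying IC y(0) = 4:
Particular solution: y = 4e^(4(1-cos(x)))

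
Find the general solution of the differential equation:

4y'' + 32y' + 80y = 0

Characteristic equation: 4r² + 32r + 80 = 0
Divide by 4: r² + 8r + 20 = 0
Roots: r = -4 ± 2i (complex conjugates)
General solution: y = e^(-4x)(C₁cos(2x) + C₂sin(2x))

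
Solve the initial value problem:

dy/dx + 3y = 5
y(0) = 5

General solution: y = 5/3 + Ce^(-3x)
Applying y(0) = 5: C = 5 - 5/3 = 10/3
Particular solution: y = 5/3 + (10/3)e^(-3x)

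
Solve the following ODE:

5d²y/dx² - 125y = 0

Characteristic equation: 5r² - 125 = 0
Divide by 5: r² - 25 = 0
Roots: r = 5, -5 (distinct real)
General solution: y = C₁e^(5x) + C₂e^(-5x)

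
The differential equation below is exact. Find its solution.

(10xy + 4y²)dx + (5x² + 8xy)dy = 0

Verify exactness: ∂M/∂y = ∂N/∂x ✓
Find F(x,y) such that ∂F/∂x = M, ∂F/∂y = N
Solution: 5x²y + 4xy² = C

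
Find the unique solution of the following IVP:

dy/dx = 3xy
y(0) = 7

General solution: y = Ce^(3x²/2)
Applying IC y(0) = 7:
Particular solution: y = 7e^(3x²/2)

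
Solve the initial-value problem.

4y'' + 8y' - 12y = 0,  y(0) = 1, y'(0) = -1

General solution: y = C₁e^x + C₂e^(-3x)
Applying ICs: C₁ = 1/2, C₂ = 1/2
Particular solution: y = (1/2)e^x + (1/2)e^(-3x)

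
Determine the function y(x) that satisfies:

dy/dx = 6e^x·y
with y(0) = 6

General solution: y = Ce^(6e^x)
Applying IC y(0) = 6:
Particular solution: y = 6e^(6(e^x - 1))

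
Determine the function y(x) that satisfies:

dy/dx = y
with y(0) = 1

General solution: y = Ce^x
Applying IC y(0) = 1:
Particular solution: y = e^x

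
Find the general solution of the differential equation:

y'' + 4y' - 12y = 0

Characteristic equation: r² + 4r - 12 = 0
Roots: r = 2, -6 (distinct real)
General solution: y = C₁e^(2x) + C₂e^(-6x)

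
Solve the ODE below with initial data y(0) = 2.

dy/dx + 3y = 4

General solution: y = 4/3 + Ce^(-3x)
Applying y(0) = 2: C = 2 - 4/3 = 2/3
Particular solution: y = 4/3 + (2/3)e^(-3x)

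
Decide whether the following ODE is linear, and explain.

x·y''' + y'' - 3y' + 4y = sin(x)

Linear (y and its derivatives appear to the first power only, no products of y terms)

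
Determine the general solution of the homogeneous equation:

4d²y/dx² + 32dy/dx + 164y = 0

Characteristic equation: 4r² + 32r + 164 = 0
Divide by 4: r² + 8r + 41 = 0
Roots: r = -4 ± 5i (complex conjugates)
General solution: y = e^(-4x)(C₁cos(5x) + C₂sin(5x))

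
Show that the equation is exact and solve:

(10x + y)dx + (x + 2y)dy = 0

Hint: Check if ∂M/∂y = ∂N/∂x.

Verify exactness: ∂M/∂y = ∂N/∂x ✓
Find F(x,y) such that ∂F/∂x = M, ∂F/∂y = N
Solution: 5x² + xy + y² = C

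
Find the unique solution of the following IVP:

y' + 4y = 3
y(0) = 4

General solution: y = 3/4 + Ce^(-4x)
Applying y(0) = 4: C = 4 - 3/4 = 13/4
Particular solution: y = 3/4 + (13/4)e^(-4x)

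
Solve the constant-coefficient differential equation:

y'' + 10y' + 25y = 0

Characteristic equation: r² + 10r + 25 = 0
Factored: (r + 5)² = 0
Repeated root: r = -5
General solution: y = (C₁ + C₂x)e^(-5x)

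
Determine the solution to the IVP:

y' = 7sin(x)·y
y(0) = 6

General solution: y = Ce^(-7cos(x))
Applying IC y(0) = 6:
Particular solution: y = 6e^(7(1-cos(x)))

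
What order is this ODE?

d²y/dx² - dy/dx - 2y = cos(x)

The order is 2 (highest derivative is of order 2).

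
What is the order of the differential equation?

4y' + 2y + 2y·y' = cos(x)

The order is 1 (highest derivative is of order 1).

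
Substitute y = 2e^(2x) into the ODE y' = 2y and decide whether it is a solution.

Verification:
y = 2e^(2x)
y' = 4e^(2x)
2y = 4e^(2x)
y' = 2y ✓

Yes, it is a solution.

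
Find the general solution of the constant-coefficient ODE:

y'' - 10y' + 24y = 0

Characteristic equation: r² - 10r + 24 = 0
Roots: r = 6, 4 (distinct real)
General solution: y = C₁e^(6x) + C₂e^(4x)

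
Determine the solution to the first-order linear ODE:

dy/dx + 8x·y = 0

Using integrating factor method:

General solution: y = Ce^(-4x^2)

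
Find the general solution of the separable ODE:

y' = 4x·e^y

Separating variables and integrating:
-e^(-y) = 2x² + C

General solution: y = -ln(C - 2x²)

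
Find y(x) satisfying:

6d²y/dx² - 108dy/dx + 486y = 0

Characteristic equation: 6r² - 108r + 486 = 0
Divide by 6: r² - 18r + 81 = 0
Factored: (r - 9)² = 0
Repeated root: r = 9
General solution: y = (C₁ + C₂x)e^(9x)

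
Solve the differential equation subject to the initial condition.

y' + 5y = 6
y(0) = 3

General solution: y = 6/5 + Ce^(-5x)
Applying y(0) = 3: C = 3 - 6/5 = 9/5
Particular solution: y = 6/5 + (9/5)e^(-5x)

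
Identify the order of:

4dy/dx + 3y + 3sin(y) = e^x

The order is 1 (highest derivative is of order 1).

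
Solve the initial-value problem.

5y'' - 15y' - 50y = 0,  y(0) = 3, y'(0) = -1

General solution: y = C₁e^(5x) + C₂e^(-2x)
Applying ICs: C₁ = 5/7, C₂ = 16/7
Particular solution: y = (5/7)e^(5x) + (16/7)e^(-2x)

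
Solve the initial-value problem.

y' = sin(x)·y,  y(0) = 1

General solution: y = Ce^(-cos(x))
Applying IC y(0) = 1:
Particular solution: y = e^(1-cos(x))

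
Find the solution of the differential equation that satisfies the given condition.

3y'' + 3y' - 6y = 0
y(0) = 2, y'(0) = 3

General solution: y = C₁e^x + C₂e^(-2x)
Applying ICs: C₁ = 7/3, C₂ = -1/3
Particular solution: y = (7/3)e^x - (1/3)e^(-2x)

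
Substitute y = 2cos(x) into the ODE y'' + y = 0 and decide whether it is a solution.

Verification:
y'' = -2cos(x)
y'' + y = 0 ✓

Yes, it is a solution.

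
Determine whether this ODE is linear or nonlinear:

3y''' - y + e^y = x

Nonlinear (e^y is nonlinear in y)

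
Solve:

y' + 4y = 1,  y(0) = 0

General solution: y = 1/4 + Ce^(-4x)
Applying y(0) = 0: C = 0 - 1/4 = -1/4
Particular solution: y = 1/4 - (1/4)e^(-4x)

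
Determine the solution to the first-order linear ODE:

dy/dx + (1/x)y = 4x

Using integrating factor method:

General solution: y = (4/3)x^2 + C/x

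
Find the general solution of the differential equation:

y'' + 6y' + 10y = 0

Characteristic equation: r² + 6r + 10 = 0
Roots: r = -3 ± i (complex conjugates)
General solution: y = e^(-3x)(C₁cos(x) + C₂sin(x))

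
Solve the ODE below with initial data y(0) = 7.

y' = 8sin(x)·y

General solution: y = Ce^(-8cos(x))
Applying IC y(0) = 7:
Particular solution: y = 7e^(8(1-cos(x)))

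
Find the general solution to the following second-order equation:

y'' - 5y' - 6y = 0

Characteristic equation: r² - 5r - 6 = 0
Roots: r = 6, -1 (distinct real)
General solution: y = C₁e^(6x) + C₂e^(-x)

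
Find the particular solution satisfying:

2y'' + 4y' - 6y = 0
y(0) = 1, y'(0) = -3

General solution: y = C₁e^x + C₂e^(-3x)
Applying ICs: C₁ = 0, C₂ = 1
Particular solution: y = e^(-3x)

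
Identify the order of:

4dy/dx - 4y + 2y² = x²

The order is 1 (highest derivative is of order 1).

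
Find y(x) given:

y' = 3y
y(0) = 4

General solution: y = Ce^(3x)
Applying IC y(0) = 4:
Particular solution: y = 4e^(3x)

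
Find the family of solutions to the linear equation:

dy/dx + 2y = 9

Using integrating factor method:

General solution: y = 9/2 + Ce^(-2x)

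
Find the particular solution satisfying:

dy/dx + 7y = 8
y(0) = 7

General solution: y = 8/7 + Ce^(-7x)
Applying y(0) = 7: C = 7 - 8/7 = 41/7
Particular solution: y = 8/7 + (41/7)e^(-7x)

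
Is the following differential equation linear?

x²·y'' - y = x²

Yes. Linear (y and its derivatives appear to the first power only, no products of y terms)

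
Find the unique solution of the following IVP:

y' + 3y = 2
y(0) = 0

General solution: y = 2/3 + Ce^(-3x)
Applying y(0) = 0: C = 0 - 2/3 = -2/3
Particular solution: y = 2/3 - (2/3)e^(-3x)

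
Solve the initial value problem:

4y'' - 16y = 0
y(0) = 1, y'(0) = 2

General solution: y = C₁e^(2x) + C₂e^(-2x)
Applying ICs: C₁ = 1, C₂ = 0
Particular solution: y = e^(2x)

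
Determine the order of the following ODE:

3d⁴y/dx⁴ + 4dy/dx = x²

The order is 4 (highest derivative is of order 4).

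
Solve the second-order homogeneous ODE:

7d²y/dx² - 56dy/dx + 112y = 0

Characteristic equation: 7r² - 56r + 112 = 0
Divide by 7: r² - 8r + 16 = 0
Factored: (r - 4)² = 0
Repeated root: r = 4
General solution: y = (C₁ + C₂x)e^(4x)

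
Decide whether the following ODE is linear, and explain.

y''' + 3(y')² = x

Nonlinear ((y')² term)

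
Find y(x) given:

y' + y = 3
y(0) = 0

General solution: y = 3 + Ce^(-x)
Applying y(0) = 0: C = 0 - 3 = -3
Particular solution: y = 3 - 3e^(-x)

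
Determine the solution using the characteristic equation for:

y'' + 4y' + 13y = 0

Characteristic equation: r² + 4r + 13 = 0
Roots: r = -2 ± 3i (complex conjugates)
General solution: y = e^(-2x)(C₁cos(3x) + C₂sin(3x))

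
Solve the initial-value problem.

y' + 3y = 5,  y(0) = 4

General solution: y = 5/3 + Ce^(-3x)
Applying y(0) = 4: C = 4 - 5/3 = 7/3
Particular solution: y = 5/3 + (7/3)e^(-3x)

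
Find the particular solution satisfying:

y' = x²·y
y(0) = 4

General solution: y = Ce^(x³/3)
Applying IC y(0) = 4:
Particular solution: y = 4e^(x³/3)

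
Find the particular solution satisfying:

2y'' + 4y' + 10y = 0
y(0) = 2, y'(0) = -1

General solution: y = e^(-x)(C₁cos(2x) + C₂sin(2x))
Complex roots r = -1 ± 2i
Applying ICs: C₁ = 2, C₂ = 1/2
Particular solution: y = e^(-x)(2cos(2x) + (1/2)sin(2x))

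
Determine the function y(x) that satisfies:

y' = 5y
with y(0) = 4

General solution: y = Ce^(5x)
Applying IC y(0) = 4:
Particular solution: y = 4e^(5x)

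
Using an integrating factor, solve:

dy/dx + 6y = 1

Using integrating factor method:

General solution: y = 1/6 + Ce^(-6x)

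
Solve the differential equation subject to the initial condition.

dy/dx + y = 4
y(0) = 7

General solution: y = 4 + Ce^(-x)
Applying y(0) = 7: C = 7 - 4 = 3
Particular solution: y = 4 + 3e^(-x)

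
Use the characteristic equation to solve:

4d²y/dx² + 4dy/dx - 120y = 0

Characteristic equation: 4r² + 4r - 120 = 0
Divide by 4: r² + r - 30 = 0
Roots: r = 5, -6 (distinct real)
General solution: y = C₁e^(5x) + C₂e^(-6x)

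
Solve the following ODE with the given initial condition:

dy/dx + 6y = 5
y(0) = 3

General solution: y = 5/6 + Ce^(-6x)
Applying y(0) = 3: C = 3 - 5/6 = 13/6
Particular solution: y = 5/6 + (13/6)e^(-6x)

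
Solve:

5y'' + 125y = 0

Characteristic equation: 5r² + 125 = 0
Divide by 5: r² + 25 = 0
Roots: r = ±5i (complex conjugates)
General solution: y = C₁cos(5x) + C₂sin(5x)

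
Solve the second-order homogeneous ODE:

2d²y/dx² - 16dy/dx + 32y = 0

Characteristic equation: 2r² - 16r + 32 = 0
Divide by 2: r² - 8r + 16 = 0
Factored: (r - 4)² = 0
Repeated root: r = 4
General solution: y = (C₁ + C₂x)e^(4x)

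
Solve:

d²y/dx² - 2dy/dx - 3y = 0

Characteristic equation: r² - 2r - 3 = 0
Roots: r = 3, -1 (distinct real)
General solution: y = C₁e^(3x) + C₂e^(-x)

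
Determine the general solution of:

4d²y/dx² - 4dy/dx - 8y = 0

Characteristic equation: 4r² - 4r - 8 = 0
Divide by 4: r² - r - 2 = 0
Roots: r = 2, -1 (distinct real)
General solution: y = C₁e^(2x) + C₂e^(-x)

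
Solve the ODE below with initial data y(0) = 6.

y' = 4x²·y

General solution: y = Ce^(4x³/3)
Applying IC y(0) = 6:
Particular solution: y = 6e^(4x³/3)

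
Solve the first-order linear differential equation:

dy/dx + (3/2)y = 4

Using integrating factor method:

General solution: y = 8/3 + Ce^(-3x/2)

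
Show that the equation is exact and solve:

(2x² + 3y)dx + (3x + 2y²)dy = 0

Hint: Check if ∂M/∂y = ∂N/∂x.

Verify exactness: ∂M/∂y = ∂N/∂x ✓
Find F(x,y) such that ∂F/∂x = M, ∂F/∂y = N
Solution: 2x³/3 + 3xy + 2y³/3 = C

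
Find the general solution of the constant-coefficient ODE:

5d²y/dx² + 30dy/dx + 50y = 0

Characteristic equation: 5r² + 30r + 50 = 0
Divide by 5: r² + 6r + 10 = 0
Roots: r = -3 ± i (complex conjugates)
General solution: y = e^(-3x)(C₁cos(x) + C₂sin(x))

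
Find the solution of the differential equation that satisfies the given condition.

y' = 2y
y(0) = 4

General solution: y = Ce^(2x)
Applying IC y(0) = 4:
Particular solution: y = 4e^(2x)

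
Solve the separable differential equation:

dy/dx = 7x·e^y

Separating variables and integrating:
-e^(-y) = 7x²/2 + C

General solution: y = -ln(C - 7x²/2)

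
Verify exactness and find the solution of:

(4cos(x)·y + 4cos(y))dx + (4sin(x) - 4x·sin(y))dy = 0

Verify exactness: ∂M/∂y = ∂N/∂x ✓
Find F(x,y) such that ∂F/∂x = M, ∂F/∂y = N
Solution: 4sin(x)·y + 4x·cos(y) = C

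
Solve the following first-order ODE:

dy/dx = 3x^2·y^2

Separating variables and integrating:
-1/y = x^3 + C

General solution: y^-1 = -x^3 + C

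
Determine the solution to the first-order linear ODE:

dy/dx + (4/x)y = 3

Using integrating factor method:

General solution: y = (3/5)x + Cx^(-4)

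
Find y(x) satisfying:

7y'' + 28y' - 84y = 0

Characteristic equation: 7r² + 28r - 84 = 0
Divide by 7: r² + 4r - 12 = 0
Roots: r = 2, -6 (distinct real)
General solution: y = C₁e^(2x) + C₂e^(-6x)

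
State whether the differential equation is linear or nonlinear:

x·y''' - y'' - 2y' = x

Linear (y and its derivatives appear to the first power only, no products of y terms)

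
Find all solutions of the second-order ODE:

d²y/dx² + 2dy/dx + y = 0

Characteristic equation: r² + 2r + 1 = 0
Factored: (r + 1)² = 0
Repeated root: r = -1
General solution: y = (C₁ + C₂x)e^(-x)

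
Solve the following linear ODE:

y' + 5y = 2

Using integrating factor method:

General solution: y = 2/5 + Ce^(-5x)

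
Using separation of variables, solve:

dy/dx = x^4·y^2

Separating variables and integrating:
-1/y = x^5/5 + C

General solution: y^-1 = (-1/5)x^5 + C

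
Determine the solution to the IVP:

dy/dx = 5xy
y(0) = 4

General solution: y = Ce^(5x²/2)
Applying IC y(0) = 4:
Particular solution: y = 4e^(5x²/2)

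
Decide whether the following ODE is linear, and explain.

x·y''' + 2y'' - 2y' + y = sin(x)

Linear (y and its derivatives appear to the first power only, no products of y terms)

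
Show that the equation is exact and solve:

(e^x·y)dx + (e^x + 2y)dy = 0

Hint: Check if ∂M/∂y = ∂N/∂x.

Verify exactness: ∂M/∂y = ∂N/∂x ✓
Find F(x,y) such that ∂F/∂x = M, ∂F/∂y = N
Solution: e^x·y + y² = C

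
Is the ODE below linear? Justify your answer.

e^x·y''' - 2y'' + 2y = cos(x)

Yes. Linear (y and its derivatives appear to the first power only, no products of y terms)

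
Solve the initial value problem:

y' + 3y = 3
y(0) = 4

General solution: y = 1 + Ce^(-3x)
Applying y(0) = 4: C = 4 - 1 = 3
Particular solution: y = 1 + 3e^(-3x)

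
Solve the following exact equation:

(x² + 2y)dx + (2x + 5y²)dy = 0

Verify exactness: ∂M/∂y = ∂N/∂x ✓
Find F(x,y) such that ∂F/∂x = M, ∂F/∂y = N
Solution: x³/3 + 2xy + 5y³/3 = C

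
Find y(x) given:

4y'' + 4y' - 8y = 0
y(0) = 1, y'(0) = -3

General solution: y = C₁e^x + C₂e^(-2x)
Applying ICs: C₁ = -1/3, C₂ = 4/3
Particular solution: y = -(1/3)e^x + (4/3)e^(-2x)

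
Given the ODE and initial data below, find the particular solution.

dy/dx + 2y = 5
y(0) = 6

General solution: y = 5/2 + Ce^(-2x)
Applying y(0) = 6: C = 6 - 5/2 = 7/2
Particular solution: y = 5/2 + (7/2)e^(-2x)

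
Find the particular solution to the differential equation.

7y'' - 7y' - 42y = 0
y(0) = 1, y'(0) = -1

General solution: y = C₁e^(3x) + C₂e^(-2x)
Applying ICs: C₁ = 1/5, C₂ = 4/5
Particular solution: y = (1/5)e^(3x) + (4/5)e^(-2x)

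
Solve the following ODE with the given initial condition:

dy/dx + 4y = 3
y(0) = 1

General solution: y = 3/4 + Ce^(-4x)
Applying y(0) = 1: C = 1 - 3/4 = 1/4
Particular solution: y = 3/4 + (1/4)e^(-4x)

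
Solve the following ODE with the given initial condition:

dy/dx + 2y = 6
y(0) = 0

General solution: y = 3 + Ce^(-2x)
Applying y(0) = 0: C = 0 - 3 = -3
Particular solution: y = 3 - 3e^(-2x)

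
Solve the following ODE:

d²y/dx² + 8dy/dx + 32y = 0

Characteristic equation: r² + 8r + 32 = 0
Roots: r = -4 ± 4i (complex conjugates)
General solution: y = e^(-4x)(C₁cos(4x) + C₂sin(4x))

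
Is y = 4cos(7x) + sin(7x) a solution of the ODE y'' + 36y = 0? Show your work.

Verification:
y'' = -196cos(7x) - 49sin(7x)
y'' + 36y ≠ 0 (frequency mismatch: got 49 instead of 36)

No, it is not a solution.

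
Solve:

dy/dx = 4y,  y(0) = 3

General solution: y = Ce^(4x)
Applying IC y(0) = 3:
Particular solution: y = 3e^(4x)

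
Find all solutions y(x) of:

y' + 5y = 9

Using integrating factor method:

General solution: y = 9/5 + Ce^(-5x)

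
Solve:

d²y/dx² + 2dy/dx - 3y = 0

Characteristic equation: r² + 2r - 3 = 0
Roots: r = 1, -3 (distinct real)
General solution: y = C₁e^x + C₂e^(-3x)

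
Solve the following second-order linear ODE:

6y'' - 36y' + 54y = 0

Characteristic equation: 6r² - 36r + 54 = 0
Divide by 6: r² - 6r + 9 = 0
Factored: (r - 3)² = 0
Repeated root: r = 3
General solution: y = (C₁ + C₂x)e^(3x)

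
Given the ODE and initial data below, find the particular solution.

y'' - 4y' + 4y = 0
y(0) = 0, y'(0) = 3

General solution: y = (C₁ + C₂x)e^(2x)
Repeated root r = 2
Applying ICs: C₁ = 0, C₂ = 3
Particular solution: y = 3xe^(2x)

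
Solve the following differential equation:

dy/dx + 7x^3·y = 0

Using integrating factor method:

General solution: y = Ce^(-7x^4/4)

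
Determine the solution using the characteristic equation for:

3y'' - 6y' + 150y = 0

Characteristic equation: 3r² - 6r + 150 = 0
Divide by 3: r² - 2r + 50 = 0
Roots: r = 1 ± 7i (complex conjugates)
General solution: y = e^x(C₁cos(7x) + C₂sin(7x))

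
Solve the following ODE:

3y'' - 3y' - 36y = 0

Characteristic equation: 3r² - 3r - 36 = 0
Divide by 3: r² - r - 12 = 0
Roots: r = 4, -3 (distinct real)
General solution: y = C₁e^(4x) + C₂e^(-3x)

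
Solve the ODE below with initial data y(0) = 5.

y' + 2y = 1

General solution: y = 1/2 + Ce^(-2x)
Applying y(0) = 5: C = 5 - 1/2 = 9/2
Particular solution: y = 1/2 + (9/2)e^(-2x)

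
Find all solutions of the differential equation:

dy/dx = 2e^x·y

Separating variables and integrating:
ln|y| = 2e^x + C

General solution: y = Ce^(2e^x)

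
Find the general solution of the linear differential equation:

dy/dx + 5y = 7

Using integrating factor method:

General solution: y = 7/5 + Ce^(-5x)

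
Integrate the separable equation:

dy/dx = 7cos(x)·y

Separating variables and integrating:
ln|y| = 7sin(x) + C

General solution: y = Ce^(7sin(x))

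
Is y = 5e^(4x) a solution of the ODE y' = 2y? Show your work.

Verification:
y = 5e^(4x)
y' = 20e^(4x)
But 2y = 10e^(4x)
y' ≠ 2y — the derivative does not match

No, it is not a solution.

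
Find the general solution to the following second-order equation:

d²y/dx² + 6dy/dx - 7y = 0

Characteristic equation: r² + 6r - 7 = 0
Roots: r = 1, -7 (distinct real)
General solution: y = C₁e^x + C₂e^(-7x)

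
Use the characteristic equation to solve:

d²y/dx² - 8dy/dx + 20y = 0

Characteristic equation: r² - 8r + 20 = 0
Roots: r = 4 ± 2i (complex conjugates)
General solution: y = e^(4x)(C₁cos(2x) + C₂sin(2x))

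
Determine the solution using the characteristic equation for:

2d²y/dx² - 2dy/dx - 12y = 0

Characteristic equation: 2r² - 2r - 12 = 0
Divide by 2: r² - r - 6 = 0
Roots: r = 3, -2 (distinct real)
General solution: y = C₁e^(3x) + C₂e^(-2x)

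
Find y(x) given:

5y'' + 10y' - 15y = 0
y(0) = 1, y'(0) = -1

General solution: y = C₁e^x + C₂e^(-3x)
Applying ICs: C₁ = 1/2, C₂ = 1/2
Particular solution: y = (1/2)e^x + (1/2)e^(-3x)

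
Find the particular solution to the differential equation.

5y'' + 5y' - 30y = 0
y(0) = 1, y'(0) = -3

General solution: y = C₁e^(2x) + C₂e^(-3x)
Applying ICs: C₁ = 0, C₂ = 1
Particular solution: y = e^(-3x)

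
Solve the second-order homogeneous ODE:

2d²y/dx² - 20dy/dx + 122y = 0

Characteristic equation: 2r² - 20r + 122 = 0
Divide by 2: r² - 10r + 61 = 0
Roots: r = 5 ± 6i (complex conjugates)
General solution: y = e^(5x)(C₁cos(6x) + C₂sin(6x))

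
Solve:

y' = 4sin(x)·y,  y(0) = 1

General solution: y = Ce^(-4cos(x))
Applying IC y(0) = 1:
Particular solution: y = e^(4(1-cos(x)))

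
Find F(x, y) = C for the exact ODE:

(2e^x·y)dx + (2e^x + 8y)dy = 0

Verify exactness: ∂M/∂y = ∂N/∂x ✓
Find F(x,y) such that ∂F/∂x = M, ∂F/∂y = N
Solution: 2e^x·y + 4y² = C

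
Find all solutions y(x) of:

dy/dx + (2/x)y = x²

Using integrating factor method:

General solution: y = (1/5)x^3 + Cx^(-2)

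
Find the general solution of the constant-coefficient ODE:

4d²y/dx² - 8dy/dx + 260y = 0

Characteristic equation: 4r² - 8r + 260 = 0
Divide by 4: r² - 2r + 65 = 0
Roots: r = 1 ± 8i (complex conjugates)
General solution: y = e^x(C₁cos(8x) + C₂sin(8x))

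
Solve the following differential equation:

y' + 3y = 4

Using integrating factor method:

General solution: y = 4/3 + Ce^(-3x)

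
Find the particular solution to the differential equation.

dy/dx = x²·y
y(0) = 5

General solution: y = Ce^(x³/3)
Applying IC y(0) = 5:
Particular solution: y = 5e^(x³/3)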